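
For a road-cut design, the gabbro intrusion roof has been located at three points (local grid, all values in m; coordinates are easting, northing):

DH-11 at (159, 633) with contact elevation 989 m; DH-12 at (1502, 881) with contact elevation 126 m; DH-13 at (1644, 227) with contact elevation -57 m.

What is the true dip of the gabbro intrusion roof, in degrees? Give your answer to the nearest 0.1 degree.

Two edge vectors: DH-11→DH-12 = (1343, 248, -863), DH-11→DH-13 = (1485, -406, -1046).
Normal n = (DH-11→DH-12) × (DH-11→DH-13) = (-609786, 123223, -913538).
So ∂z/∂easting = −n_x/n_z = −0.66750 and ∂z/∂northing = −n_y/n_z = 0.13489.
Gradient magnitude |∇z| = √(a² + b²) = √(0.44556 + 0.01819) = 0.68099.
True dip = arctan(0.68099) = 34.3°, dipping toward ESE (azimuth ≈ 101°).

34.3°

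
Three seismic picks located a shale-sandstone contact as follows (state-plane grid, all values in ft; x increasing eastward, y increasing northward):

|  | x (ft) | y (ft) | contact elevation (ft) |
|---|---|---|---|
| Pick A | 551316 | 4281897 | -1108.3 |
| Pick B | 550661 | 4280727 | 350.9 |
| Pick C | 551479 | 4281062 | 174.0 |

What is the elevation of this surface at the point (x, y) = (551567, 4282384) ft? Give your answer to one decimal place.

Two edge vectors: Pick A→Pick B = (-655, -1170, 1459.2), Pick A→Pick C = (163, -835, 1282.3).
Normal n = (Pick A→Pick B) × (Pick A→Pick C) = (-281859, 1077756.1, 737635).
So ∂z/∂x = −n_x/n_z = 0.382111749 and ∂z/∂y = −n_y/n_z = −1.461096748.
Intercept c from Pick A: -1108.3 − 210664.32 + 6256265.78 = 6044493.16.
At (551567, 4282384): z = 210760.2 − 6256977.3 + 6044493.16 = -1723.9 ft.

-1723.9 ft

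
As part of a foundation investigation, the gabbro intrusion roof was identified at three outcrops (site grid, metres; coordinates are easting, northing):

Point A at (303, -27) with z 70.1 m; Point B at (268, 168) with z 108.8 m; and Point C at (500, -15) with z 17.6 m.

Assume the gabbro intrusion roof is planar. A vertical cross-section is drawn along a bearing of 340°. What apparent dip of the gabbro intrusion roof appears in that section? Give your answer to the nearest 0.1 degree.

13.2°

Two edge vectors: Point A→Point B = (-35, 195, 38.7), Point A→Point C = (197, 12, -52.5).
Normal n = (Point A→Point B) × (Point A→Point C) = (-10701.9, 5786.4, -38835).
So ∂z/∂easting = −n_x/n_z = −0.27557 and ∂z/∂northing = −n_y/n_z = 0.14900.
Unit vector along 340° is (sin 340°, cos 340°) = (-0.3420, 0.9397).
Slope in that direction = a·(-0.3420) + b·(0.9397) = 0.23427.
Apparent dip = arctan|0.23427| = 13.2° (true dip is 17.4°, so apparent ≤ true as expected).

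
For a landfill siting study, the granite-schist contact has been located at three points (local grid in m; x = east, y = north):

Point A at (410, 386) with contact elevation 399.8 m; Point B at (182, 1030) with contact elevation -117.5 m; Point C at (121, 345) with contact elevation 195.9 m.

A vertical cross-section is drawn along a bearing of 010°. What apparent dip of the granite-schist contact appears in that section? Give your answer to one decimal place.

Let the plane be z = a·x + b·y + c.
Point B−Point A: −228a + 644b = −517.3;  Point C−Point A: −289a − 41b = −203.9.
Solving gives a = 0.78030, b = −0.52700.
Unit vector along 010° is (sin 10°, cos 10°) = (0.1736, 0.9848).
Slope in that direction = a·(0.1736) + b·(0.9848) = −0.38350.
Apparent dip = arctan|0.38350| = 21.0° (true dip is 43.3°, so apparent ≤ true as expected).

21.0°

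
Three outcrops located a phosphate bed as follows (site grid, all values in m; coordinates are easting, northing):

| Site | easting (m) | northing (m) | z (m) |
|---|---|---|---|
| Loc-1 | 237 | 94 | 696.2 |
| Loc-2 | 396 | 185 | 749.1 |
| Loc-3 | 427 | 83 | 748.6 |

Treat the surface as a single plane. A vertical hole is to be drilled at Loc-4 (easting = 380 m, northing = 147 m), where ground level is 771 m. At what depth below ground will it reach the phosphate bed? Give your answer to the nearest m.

30 m

Two edge vectors: Loc-1→Loc-2 = (159, 91, 52.9), Loc-1→Loc-3 = (190, -11, 52.4).
Normal n = (Loc-1→Loc-2) × (Loc-1→Loc-3) = (5350.3, 1719.4, -19039).
So ∂z/∂easting = −n_x/n_z = 0.28102 and ∂z/∂northing = −n_y/n_z = 0.09031.
Intercept c from Loc-1: 696.2 − 66.60 − 8.49 = 621.11.
At (380, 147): z_contact = 106.8 + 13.3 + 621.11 = 741.2 m.
Depth below ground = 771 − 741.2 = 30 m.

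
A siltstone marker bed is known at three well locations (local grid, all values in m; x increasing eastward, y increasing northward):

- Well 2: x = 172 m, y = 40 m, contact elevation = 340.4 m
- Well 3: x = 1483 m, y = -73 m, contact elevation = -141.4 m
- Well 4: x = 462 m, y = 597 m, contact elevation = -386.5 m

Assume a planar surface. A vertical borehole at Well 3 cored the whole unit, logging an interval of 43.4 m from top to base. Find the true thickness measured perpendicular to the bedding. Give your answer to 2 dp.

Two edge vectors: Well 2→Well 3 = (1311, -113, -481.8), Well 2→Well 4 = (290, 557, -726.9).
Normal n = (Well 2→Well 3) × (Well 2→Well 4) = (350502.3, 813243.9, 762997).
So ∂z/∂x = −n_x/n_z = −0.45938 and ∂z/∂y = −n_y/n_z = −1.06585.
|∇z| = √(a²+b²) = 1.16063, so dip δ = arctan(1.16063) = 49.25°.
True thickness = vertical thickness × cos δ = 43.4 × cos 49.25° = 28.33 m.

28.33 m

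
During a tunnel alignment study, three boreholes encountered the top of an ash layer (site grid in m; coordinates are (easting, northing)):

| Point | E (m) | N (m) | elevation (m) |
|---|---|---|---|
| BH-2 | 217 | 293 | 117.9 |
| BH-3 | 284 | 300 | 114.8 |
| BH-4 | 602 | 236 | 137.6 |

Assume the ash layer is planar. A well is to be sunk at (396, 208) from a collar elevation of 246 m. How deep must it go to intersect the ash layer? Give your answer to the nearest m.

96 m

Two edge vectors: BH-2→BH-3 = (67, 7, -3.1), BH-2→BH-4 = (385, -57, 19.7).
Normal n = (BH-2→BH-3) × (BH-2→BH-4) = (-38.8, -2513.4, -6514).
So ∂z/∂E = −n_x/n_z = −0.00596 and ∂z/∂N = −n_y/n_z = −0.38585.
Intercept c from BH-2: 117.9 + 1.29 + 113.05 = 232.25.
At (396, 208): z_contact = −2.4 − 80.3 + 232.25 = 149.6 m.
Depth below ground = 246 − 149.6 = 96 m.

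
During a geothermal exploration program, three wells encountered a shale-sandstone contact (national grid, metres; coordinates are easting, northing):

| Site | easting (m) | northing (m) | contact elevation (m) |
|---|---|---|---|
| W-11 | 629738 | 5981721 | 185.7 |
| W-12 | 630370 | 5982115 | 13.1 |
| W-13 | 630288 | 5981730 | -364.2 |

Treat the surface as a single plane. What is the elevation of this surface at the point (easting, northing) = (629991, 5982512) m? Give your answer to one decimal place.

874.7 m

Let the plane be z = a·easting + b·northing + c.
W-12−W-11: 632a + 394b = −172.6;  W-13−W-11: 550a + 9b = −549.9.
Solving gives a = −1.019407427, b = 1.197120543.
Then c = 185.7 − a·629738 − b·5981721 = −6518695.80.
At (629991, 5982512): z = −642217.5 + 7161788.0 − 6518695.80 = 874.7 m.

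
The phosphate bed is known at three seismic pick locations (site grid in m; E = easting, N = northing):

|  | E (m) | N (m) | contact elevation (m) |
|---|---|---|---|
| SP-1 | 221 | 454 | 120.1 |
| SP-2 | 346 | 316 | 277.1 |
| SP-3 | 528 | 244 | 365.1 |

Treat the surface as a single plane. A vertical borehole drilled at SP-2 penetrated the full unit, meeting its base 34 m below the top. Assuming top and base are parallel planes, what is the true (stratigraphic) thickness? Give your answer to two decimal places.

Two edge vectors: SP-1→SP-2 = (125, -138, 157), SP-1→SP-3 = (307, -210, 245).
Normal n = (SP-1→SP-2) × (SP-1→SP-3) = (-840, 17574, 16116).
So ∂z/∂E = −n_x/n_z = 0.05212 and ∂z/∂N = −n_y/n_z = −1.09047.
|∇z| = √(a²+b²) = 1.09171, so dip δ = arctan(1.09171) = 47.51°.
True thickness = vertical thickness × cos δ = 34 × cos 47.51° = 22.97 m.

22.97 m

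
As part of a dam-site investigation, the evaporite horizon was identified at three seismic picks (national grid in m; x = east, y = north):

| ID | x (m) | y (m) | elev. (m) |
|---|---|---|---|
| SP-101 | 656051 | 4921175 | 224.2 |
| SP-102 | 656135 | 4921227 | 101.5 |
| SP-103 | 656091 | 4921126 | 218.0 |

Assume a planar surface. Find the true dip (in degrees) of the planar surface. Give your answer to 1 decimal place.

Two edge vectors: SP-101→SP-102 = (84, 52, -122.7), SP-101→SP-103 = (40, -49, -6.2).
Normal n = (SP-101→SP-102) × (SP-101→SP-103) = (-6334.7, -4387.2, -6196).
So ∂z/∂x = −n_x/n_z = −1.02239 and ∂z/∂y = −n_y/n_z = −0.70807.
Gradient magnitude |∇z| = √(a² + b²) = √(1.04527 + 0.50136) = 1.24364.
True dip = arctan(1.24364) = 51.2°, dipping toward NE (azimuth ≈ 055°).

51.2°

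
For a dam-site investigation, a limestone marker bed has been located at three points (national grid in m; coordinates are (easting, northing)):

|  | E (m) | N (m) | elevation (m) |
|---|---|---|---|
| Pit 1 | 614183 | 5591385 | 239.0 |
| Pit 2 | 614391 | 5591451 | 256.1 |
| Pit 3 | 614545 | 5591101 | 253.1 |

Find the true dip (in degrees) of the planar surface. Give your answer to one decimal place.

Two edge vectors: Pit 1→Pit 2 = (208, 66, 17.1), Pit 1→Pit 3 = (362, -284, 14.1).
Normal n = (Pit 1→Pit 2) × (Pit 1→Pit 3) = (5787, 3257.4, -82964).
So ∂z/∂E = −n_x/n_z = 0.06975 and ∂z/∂N = −n_y/n_z = 0.03926.
Gradient magnitude |∇z| = √(a² + b²) = √(0.00487 + 0.00154) = 0.08004.
True dip = arctan(0.08004) = 4.6°, dipping toward WSW (azimuth ≈ 241°).

4.6°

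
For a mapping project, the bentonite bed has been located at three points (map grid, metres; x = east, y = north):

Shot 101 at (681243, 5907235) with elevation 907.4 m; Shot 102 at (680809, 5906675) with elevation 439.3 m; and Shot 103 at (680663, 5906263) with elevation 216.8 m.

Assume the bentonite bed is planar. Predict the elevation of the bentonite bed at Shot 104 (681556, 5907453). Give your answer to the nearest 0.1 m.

1190.9 m

Two edge vectors: Shot 101→Shot 102 = (-434, -560, -468.1), Shot 101→Shot 103 = (-580, -972, -690.6).
Normal n = (Shot 101→Shot 102) × (Shot 101→Shot 103) = (-68257.2, -28222.4, 97048).
So ∂z/∂x = −n_x/n_z = 0.703334432 and ∂z/∂y = −n_y/n_z = 0.290808672.
Intercept c from Shot 101: 907.4 − 479141.66 − 1717875.17 = −2196109.42.
At (681556, 5907453): z = 479361.8 + 1717938.6 − 2196109.42 = 1190.9 m.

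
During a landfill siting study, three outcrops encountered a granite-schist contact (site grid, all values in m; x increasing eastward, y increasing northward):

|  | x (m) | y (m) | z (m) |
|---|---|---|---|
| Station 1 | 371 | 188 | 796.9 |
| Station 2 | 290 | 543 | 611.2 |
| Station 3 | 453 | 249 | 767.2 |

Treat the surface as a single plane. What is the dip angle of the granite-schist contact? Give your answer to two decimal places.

Let the plane be z = a·x + b·y + c.
Station 2−Station 1: −81a + 355b = −185.7;  Station 3−Station 1: 82a + 61b = −29.7.
Solving gives a = 0.02303, b = −0.51784.
Gradient magnitude |∇z| = √(a² + b²) = √(0.00053 + 0.26816) = 0.51836.
True dip = arctan(0.51836) = 27.40°, dipping toward N (azimuth ≈ 357°).

27.40°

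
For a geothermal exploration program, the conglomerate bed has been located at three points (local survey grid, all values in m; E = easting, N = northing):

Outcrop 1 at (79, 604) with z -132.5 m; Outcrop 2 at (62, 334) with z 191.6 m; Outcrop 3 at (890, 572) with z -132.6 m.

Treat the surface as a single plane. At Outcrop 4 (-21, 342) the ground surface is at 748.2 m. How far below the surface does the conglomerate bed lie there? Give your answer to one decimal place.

Two edge vectors: Outcrop 1→Outcrop 2 = (-17, -270, 324.1), Outcrop 1→Outcrop 3 = (811, -32, -0.1).
Normal n = (Outcrop 1→Outcrop 2) × (Outcrop 1→Outcrop 3) = (10398.2, 262843.4, 219514).
So ∂z/∂E = −n_x/n_z = −0.04737 and ∂z/∂N = −n_y/n_z = −1.19739.
Intercept c from Outcrop 1: -132.5 + 3.74 + 723.22 = 594.46.
At (-21, 342): z_contact = 0.99 − 409.51 + 594.46 = 185.95 m.
Depth below ground = 748.2 − 185.95 = 562.2 m.

562.2 m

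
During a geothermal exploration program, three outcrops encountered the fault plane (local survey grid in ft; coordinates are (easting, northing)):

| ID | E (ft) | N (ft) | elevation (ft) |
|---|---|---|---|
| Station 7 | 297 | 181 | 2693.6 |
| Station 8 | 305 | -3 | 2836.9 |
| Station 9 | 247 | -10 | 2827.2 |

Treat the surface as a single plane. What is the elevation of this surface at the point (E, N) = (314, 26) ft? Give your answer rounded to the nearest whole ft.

Two edge vectors: Station 7→Station 8 = (8, -184, 143.3), Station 7→Station 9 = (-50, -191, 133.6).
Normal n = (Station 7→Station 8) × (Station 7→Station 9) = (2787.9, -8233.8, -10728).
So ∂z/∂E = −n_x/n_z = 0.25987 and ∂z/∂N = −n_y/n_z = −0.76751.
Intercept c from Station 7: 2693.6 − 77.18 + 138.92 = 2755.34.
At (314, 26): z = 81.6 − 20.0 + 2755.34 = 2817.0 ft.

2817 ft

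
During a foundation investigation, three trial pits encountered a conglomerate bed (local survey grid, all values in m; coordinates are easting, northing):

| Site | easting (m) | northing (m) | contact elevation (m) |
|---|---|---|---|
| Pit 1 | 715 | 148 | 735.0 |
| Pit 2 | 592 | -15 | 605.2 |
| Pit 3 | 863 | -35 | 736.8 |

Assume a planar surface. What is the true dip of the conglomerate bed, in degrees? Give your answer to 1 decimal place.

Let the plane be z = a·easting + b·northing + c.
Pit 2−Pit 1: −123a − 163b = −129.8;  Pit 3−Pit 1: 148a − 183b = 1.8.
Solving gives a = 0.51566, b = 0.40720.
Gradient magnitude |∇z| = √(a² + b²) = √(0.26591 + 0.16581) = 0.65705.
True dip = arctan(0.65705) = 33.3°, dipping toward SW (azimuth ≈ 232°).

33.3°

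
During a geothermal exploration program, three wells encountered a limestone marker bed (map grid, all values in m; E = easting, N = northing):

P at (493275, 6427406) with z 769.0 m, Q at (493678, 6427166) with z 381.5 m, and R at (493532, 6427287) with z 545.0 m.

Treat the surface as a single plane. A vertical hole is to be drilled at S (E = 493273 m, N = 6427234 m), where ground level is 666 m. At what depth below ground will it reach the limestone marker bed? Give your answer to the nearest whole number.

13 m

Let the plane be z = a·E + b·N + c.
Q−P: 403a − 240b = −387.5;  R−P: 257a − 119b = −224.
Solving gives a = −0.55727611, b = 0.67882387.
Then c = 769 − a·493275 − b·6427406 = −4087417.26.
At (493273, 6427234): z_contact = −274889.3 + 4362959.9 − 4087417.26 = 653.4 m.
Depth below ground = 666 − 653.4 = 13 m.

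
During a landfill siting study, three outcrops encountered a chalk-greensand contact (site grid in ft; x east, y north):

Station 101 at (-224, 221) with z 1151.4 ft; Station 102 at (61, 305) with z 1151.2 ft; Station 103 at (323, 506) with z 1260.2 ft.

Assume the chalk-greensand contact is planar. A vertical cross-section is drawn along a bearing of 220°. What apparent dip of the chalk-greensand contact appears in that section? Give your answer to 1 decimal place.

26.9°

Two edge vectors: Station 101→Station 102 = (285, 84, -0.2), Station 101→Station 103 = (547, 285, 108.8).
Normal n = (Station 101→Station 102) × (Station 101→Station 103) = (9196.2, -31117.4, 35277).
So ∂z/∂x = −n_x/n_z = −0.26069 and ∂z/∂y = −n_y/n_z = 0.88209.
Unit vector along 220° is (sin 220°, cos 220°) = (-0.6428, -0.7660).
Slope in that direction = a·(-0.6428) + b·(-0.7660) = −0.50815.
Apparent dip = arctan|0.50815| = 26.9° (true dip is 42.6°, so apparent ≤ true as expected).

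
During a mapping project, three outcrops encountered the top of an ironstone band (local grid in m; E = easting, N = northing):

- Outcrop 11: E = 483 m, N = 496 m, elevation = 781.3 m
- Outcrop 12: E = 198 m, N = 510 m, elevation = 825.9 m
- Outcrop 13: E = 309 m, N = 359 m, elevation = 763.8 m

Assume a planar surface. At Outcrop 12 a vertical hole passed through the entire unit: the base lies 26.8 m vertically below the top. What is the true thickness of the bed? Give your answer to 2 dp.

Let the plane be z = a·E + b·N + c.
Outcrop 12−Outcrop 11: −285a + 14b = 44.6;  Outcrop 13−Outcrop 11: −174a − 137b = −17.5.
Solving gives a = −0.14139, b = 0.30732.
|∇z| = √(a²+b²) = 0.33829, so dip δ = arctan(0.33829) = 18.69°.
True thickness = vertical thickness × cos δ = 26.8 × cos 18.69° = 25.39 m.

25.39 m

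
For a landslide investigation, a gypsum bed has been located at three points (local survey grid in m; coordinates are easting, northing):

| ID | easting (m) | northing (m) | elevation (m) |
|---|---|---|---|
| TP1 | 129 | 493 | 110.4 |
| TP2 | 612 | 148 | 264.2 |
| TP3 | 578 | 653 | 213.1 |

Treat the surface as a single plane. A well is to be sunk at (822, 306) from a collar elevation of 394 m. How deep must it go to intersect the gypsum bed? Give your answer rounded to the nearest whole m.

Two edge vectors: TP1→TP2 = (483, -345, 153.8), TP1→TP3 = (449, 160, 102.7).
Normal n = (TP1→TP2) × (TP1→TP3) = (-60039.5, 19452.1, 232185).
So ∂z/∂easting = −n_x/n_z = 0.25858 and ∂z/∂northing = −n_y/n_z = −0.08378.
Intercept c from TP1: 110.4 − 33.36 + 41.30 = 118.35.
At (822, 306): z_contact = 212.6 − 25.6 + 118.35 = 305.3 m.
Depth below ground = 394 − 305.3 = 89 m.

89 m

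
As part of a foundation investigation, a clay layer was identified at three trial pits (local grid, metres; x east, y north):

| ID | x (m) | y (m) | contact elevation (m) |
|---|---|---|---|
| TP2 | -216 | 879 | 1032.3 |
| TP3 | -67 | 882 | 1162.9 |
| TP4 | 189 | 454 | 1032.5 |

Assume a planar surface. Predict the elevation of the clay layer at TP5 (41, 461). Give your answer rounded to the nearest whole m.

911 m

Two edge vectors: TP2→TP3 = (149, 3, 130.6), TP2→TP4 = (405, -425, 0.2).
Normal n = (TP2→TP3) × (TP2→TP4) = (55505.6, 52863.2, -64540).
So ∂z/∂x = −n_x/n_z = 0.86002 and ∂z/∂y = −n_y/n_z = 0.81908.
Intercept c from TP2: 1032.3 + 185.76 − 719.97 = 498.10.
At (41, 461): z = 35.3 + 377.6 + 498.10 = 911.0 m.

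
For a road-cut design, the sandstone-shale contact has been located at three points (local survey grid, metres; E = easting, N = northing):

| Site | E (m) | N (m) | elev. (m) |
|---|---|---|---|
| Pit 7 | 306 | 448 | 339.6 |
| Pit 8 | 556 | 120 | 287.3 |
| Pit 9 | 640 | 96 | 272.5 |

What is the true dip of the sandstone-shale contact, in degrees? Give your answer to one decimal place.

9.7°

Let the plane be z = a·E + b·N + c.
Pit 8−Pit 7: 250a − 328b = −52.3;  Pit 9−Pit 7: 334a − 352b = −67.1.
Solving gives a = −0.16700, b = 0.03216.
Gradient magnitude |∇z| = √(a² + b²) = √(0.02789 + 0.00103) = 0.17007.
True dip = arctan(0.17007) = 9.7°, dipping toward E (azimuth ≈ 101°).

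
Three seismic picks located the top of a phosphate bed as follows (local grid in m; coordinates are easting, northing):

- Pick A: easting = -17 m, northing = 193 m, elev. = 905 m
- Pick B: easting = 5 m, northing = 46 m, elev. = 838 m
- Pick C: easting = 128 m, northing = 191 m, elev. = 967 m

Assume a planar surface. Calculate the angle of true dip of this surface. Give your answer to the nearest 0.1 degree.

34.2°

Two edge vectors: Pick A→Pick B = (22, -147, -67), Pick A→Pick C = (145, -2, 62).
Normal n = (Pick A→Pick B) × (Pick A→Pick C) = (-9248, -11079, 21271).
So ∂z/∂easting = −n_x/n_z = 0.43477 and ∂z/∂northing = −n_y/n_z = 0.52085.
Gradient magnitude |∇z| = √(a² + b²) = √(0.18903 + 0.27128) = 0.67846.
True dip = arctan(0.67846) = 34.2°, dipping toward SW (azimuth ≈ 220°).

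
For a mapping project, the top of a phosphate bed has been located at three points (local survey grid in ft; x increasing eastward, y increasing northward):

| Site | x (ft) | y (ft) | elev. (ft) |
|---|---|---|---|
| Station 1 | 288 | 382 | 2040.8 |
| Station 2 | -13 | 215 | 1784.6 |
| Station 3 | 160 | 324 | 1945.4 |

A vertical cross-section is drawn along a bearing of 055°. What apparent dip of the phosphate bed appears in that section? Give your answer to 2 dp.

Two edge vectors: Station 1→Station 2 = (-301, -167, -256.2), Station 1→Station 3 = (-128, -58, -95.4).
Normal n = (Station 1→Station 2) × (Station 1→Station 3) = (1072.2, 4078.2, -3918).
So ∂z/∂x = −n_x/n_z = 0.27366 and ∂z/∂y = −n_y/n_z = 1.04089.
Unit vector along 055° is (sin 55°, cos 55°) = (0.8192, 0.5736).
Slope in that direction = a·(0.8192) + b·(0.5736) = 0.82120.
Apparent dip = arctan|0.82120| = 39.39° (true dip is 47.1°, so apparent ≤ true as expected).

39.39°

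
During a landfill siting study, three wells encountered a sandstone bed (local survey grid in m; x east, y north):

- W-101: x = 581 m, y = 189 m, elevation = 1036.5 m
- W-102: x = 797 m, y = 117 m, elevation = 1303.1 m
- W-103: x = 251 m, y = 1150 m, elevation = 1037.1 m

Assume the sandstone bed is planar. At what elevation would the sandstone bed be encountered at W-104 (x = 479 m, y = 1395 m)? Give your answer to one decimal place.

Let the plane be z = a·x + b·y + c.
W-102−W-101: 216a − 72b = 266.6;  W-103−W-101: −330a + 961b = 0.6.
Solving gives a = 1.394034, b = 0.479325.
Then c = 1036.5 − a·581 − b·189 = 135.97.
At (479, 1395): z = 667.7 + 668.7 + 135.97 = 1472.4 m.

1472.4 m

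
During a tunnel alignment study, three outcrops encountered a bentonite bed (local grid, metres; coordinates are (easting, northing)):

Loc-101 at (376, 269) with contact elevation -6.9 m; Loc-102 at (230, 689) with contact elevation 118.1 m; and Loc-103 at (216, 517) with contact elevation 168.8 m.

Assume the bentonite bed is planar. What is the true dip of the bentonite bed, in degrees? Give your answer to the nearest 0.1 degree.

Let the plane be z = a·E + b·N + c.
Loc-102−Loc-101: −146a + 420b = 125;  Loc-103−Loc-101: −160a + 248b = 175.7.
Solving gives a = −1.38081, b = −0.18238.
Gradient magnitude |∇z| = √(a² + b²) = √(1.90663 + 0.03326) = 1.39280.
True dip = arctan(1.39280) = 54.3°, dipping toward E (azimuth ≈ 082°).

54.3°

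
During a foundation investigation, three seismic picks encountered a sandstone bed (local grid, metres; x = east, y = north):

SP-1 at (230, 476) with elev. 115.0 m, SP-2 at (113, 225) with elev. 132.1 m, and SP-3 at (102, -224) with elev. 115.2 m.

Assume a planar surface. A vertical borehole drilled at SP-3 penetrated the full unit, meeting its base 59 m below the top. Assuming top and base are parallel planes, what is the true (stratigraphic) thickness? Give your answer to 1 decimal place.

Two edge vectors: SP-1→SP-2 = (-117, -251, 17.1), SP-1→SP-3 = (-128, -700, 0.2).
Normal n = (SP-1→SP-2) × (SP-1→SP-3) = (11919.8, -2165.4, 49772).
So ∂z/∂x = −n_x/n_z = −0.23949 and ∂z/∂y = −n_y/n_z = 0.04351.
|∇z| = √(a²+b²) = 0.24341, so dip δ = arctan(0.24341) = 13.68°.
True thickness = vertical thickness × cos δ = 59 × cos 13.68° = 57.3 m.

57.3 m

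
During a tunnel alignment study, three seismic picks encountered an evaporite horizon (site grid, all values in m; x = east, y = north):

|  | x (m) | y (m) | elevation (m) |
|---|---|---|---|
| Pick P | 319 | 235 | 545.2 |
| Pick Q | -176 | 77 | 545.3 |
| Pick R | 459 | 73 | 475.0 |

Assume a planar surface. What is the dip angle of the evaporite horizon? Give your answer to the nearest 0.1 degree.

Two edge vectors: Pick P→Pick Q = (-495, -158, 0.1), Pick P→Pick R = (140, -162, -70.2).
Normal n = (Pick P→Pick Q) × (Pick P→Pick R) = (11107.8, -34735, 102310).
So ∂z/∂x = −n_x/n_z = −0.10857 and ∂z/∂y = −n_y/n_z = 0.33951.
Gradient magnitude |∇z| = √(a² + b²) = √(0.01179 + 0.11527) = 0.35644.
True dip = arctan(0.35644) = 19.6°, dipping toward SSE (azimuth ≈ 162°).

19.6°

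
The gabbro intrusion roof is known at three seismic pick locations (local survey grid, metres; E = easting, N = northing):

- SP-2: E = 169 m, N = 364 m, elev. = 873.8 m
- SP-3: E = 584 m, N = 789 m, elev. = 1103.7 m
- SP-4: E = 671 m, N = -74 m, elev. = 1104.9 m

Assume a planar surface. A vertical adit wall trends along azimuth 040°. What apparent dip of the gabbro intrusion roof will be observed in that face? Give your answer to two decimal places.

19.87°

Let the plane be z = a·E + b·N + c.
SP-3−SP-2: 415a + 425b = 229.9;  SP-4−SP-2: 502a − 438b = 231.1.
Solving gives a = 0.50343, b = 0.04936.
Unit vector along 040° is (sin 40°, cos 40°) = (0.6428, 0.7660).
Slope in that direction = a·(0.6428) + b·(0.7660) = 0.36141.
Apparent dip = arctan|0.36141| = 19.87° (true dip is 26.8°, so apparent ≤ true as expected).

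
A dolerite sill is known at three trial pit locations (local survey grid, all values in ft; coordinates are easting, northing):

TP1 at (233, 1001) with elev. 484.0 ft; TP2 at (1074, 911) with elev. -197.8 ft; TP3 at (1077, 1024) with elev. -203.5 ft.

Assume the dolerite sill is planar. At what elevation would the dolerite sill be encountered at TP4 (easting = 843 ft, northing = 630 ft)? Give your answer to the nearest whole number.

-2 ft

Two edge vectors: TP1→TP2 = (841, -90, -681.8), TP1→TP3 = (844, 23, -687.5).
Normal n = (TP1→TP2) × (TP1→TP3) = (77556.4, 2748.3, 95303).
So ∂z/∂easting = −n_x/n_z = −0.81379 and ∂z/∂northing = −n_y/n_z = −0.02884.
Intercept c from TP1: 484 + 189.61 + 28.87 = 702.48.
At (843, 630): z = −686.0 − 18.2 + 702.48 = -1.7 ft.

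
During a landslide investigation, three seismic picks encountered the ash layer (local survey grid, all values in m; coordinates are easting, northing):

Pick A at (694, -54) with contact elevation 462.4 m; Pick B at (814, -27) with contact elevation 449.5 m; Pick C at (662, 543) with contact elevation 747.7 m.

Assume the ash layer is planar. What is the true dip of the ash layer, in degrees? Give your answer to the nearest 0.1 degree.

27.1°

Two edge vectors: Pick A→Pick B = (120, 27, -12.9), Pick A→Pick C = (-32, 597, 285.3).
Normal n = (Pick A→Pick B) × (Pick A→Pick C) = (15404.4, -33823.2, 72504).
So ∂z/∂easting = −n_x/n_z = −0.21246 and ∂z/∂northing = −n_y/n_z = 0.46650.
Gradient magnitude |∇z| = √(a² + b²) = √(0.04514 + 0.21762) = 0.51260.
True dip = arctan(0.51260) = 27.1°, dipping toward SSE (azimuth ≈ 156°).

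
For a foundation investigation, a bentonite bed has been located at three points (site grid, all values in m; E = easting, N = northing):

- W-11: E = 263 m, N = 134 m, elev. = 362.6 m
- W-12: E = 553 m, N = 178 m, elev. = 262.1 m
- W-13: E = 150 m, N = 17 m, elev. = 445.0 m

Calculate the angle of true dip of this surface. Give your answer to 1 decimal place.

27.3°

Let the plane be z = a·E + b·N + c.
W-12−W-11: 290a + 44b = −100.5;  W-13−W-11: −113a − 117b = 82.4.
Solving gives a = −0.28085, b = −0.43302.
Gradient magnitude |∇z| = √(a² + b²) = √(0.07888 + 0.18751) = 0.51613.
True dip = arctan(0.51613) = 27.3°, dipping toward NNE (azimuth ≈ 033°).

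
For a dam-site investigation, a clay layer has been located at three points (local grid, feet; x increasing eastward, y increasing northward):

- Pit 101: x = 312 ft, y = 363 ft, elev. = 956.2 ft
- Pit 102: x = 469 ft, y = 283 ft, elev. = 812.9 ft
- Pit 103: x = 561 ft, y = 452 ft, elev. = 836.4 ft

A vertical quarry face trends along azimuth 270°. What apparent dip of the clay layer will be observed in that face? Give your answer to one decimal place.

Two edge vectors: Pit 101→Pit 102 = (157, -80, -143.3), Pit 101→Pit 103 = (249, 89, -119.8).
Normal n = (Pit 101→Pit 102) × (Pit 101→Pit 103) = (22337.7, -16873.1, 33893).
So ∂z/∂x = −n_x/n_z = −0.65907 and ∂z/∂y = −n_y/n_z = 0.49783.
Unit vector along 270° is (sin 270°, cos 270°) = (-1.0000, -0.0000).
Slope in that direction = a·(-1.0000) + b·(-0.0000) = 0.65907.
Apparent dip = arctan|0.65907| = 33.4° (true dip is 39.6°, so apparent ≤ true as expected).

33.4°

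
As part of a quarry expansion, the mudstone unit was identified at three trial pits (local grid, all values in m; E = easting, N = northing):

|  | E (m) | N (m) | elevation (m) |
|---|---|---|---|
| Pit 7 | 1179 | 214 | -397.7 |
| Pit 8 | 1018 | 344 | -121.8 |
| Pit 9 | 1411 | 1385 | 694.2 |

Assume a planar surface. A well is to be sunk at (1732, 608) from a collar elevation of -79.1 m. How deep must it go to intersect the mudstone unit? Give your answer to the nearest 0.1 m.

Two edge vectors: Pit 7→Pit 8 = (-161, 130, 275.9), Pit 7→Pit 9 = (232, 1171, 1091.9).
Normal n = (Pit 7→Pit 8) × (Pit 7→Pit 9) = (-181131.9, 239804.7, -218691).
So ∂z/∂E = −n_x/n_z = −0.828255 and ∂z/∂N = −n_y/n_z = 1.096546.
Intercept c from Pit 7: -397.7 + 976.51 − 234.66 = 344.15.
At (1732, 608): z_contact = −1434.54 + 666.70 + 344.15 = -423.69 m.
Depth below ground = -79.1 − (-423.69) = 344.6 m.

344.6 m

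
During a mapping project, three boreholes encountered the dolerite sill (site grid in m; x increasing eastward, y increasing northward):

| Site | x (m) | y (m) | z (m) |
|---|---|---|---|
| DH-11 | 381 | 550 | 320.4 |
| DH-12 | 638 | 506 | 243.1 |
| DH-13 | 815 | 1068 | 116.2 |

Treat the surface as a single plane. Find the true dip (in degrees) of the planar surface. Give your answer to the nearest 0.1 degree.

19.0°

Two edge vectors: DH-11→DH-12 = (257, -44, -77.3), DH-11→DH-13 = (434, 518, -204.2).
Normal n = (DH-11→DH-12) × (DH-11→DH-13) = (49026.2, 18931.2, 152222).
So ∂z/∂x = −n_x/n_z = −0.32207 and ∂z/∂y = −n_y/n_z = −0.12437.
Gradient magnitude |∇z| = √(a² + b²) = √(0.10373 + 0.01547) = 0.34525.
True dip = arctan(0.34525) = 19.0°, dipping toward ENE (azimuth ≈ 069°).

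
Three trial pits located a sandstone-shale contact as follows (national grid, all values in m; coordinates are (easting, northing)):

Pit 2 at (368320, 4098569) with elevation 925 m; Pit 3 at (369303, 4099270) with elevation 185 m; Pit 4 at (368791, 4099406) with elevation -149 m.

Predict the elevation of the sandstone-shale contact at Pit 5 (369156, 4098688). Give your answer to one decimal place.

980.7 m

Two edge vectors: Pit 2→Pit 3 = (983, 701, -740), Pit 2→Pit 4 = (471, 837, -1074).
Normal n = (Pit 2→Pit 3) × (Pit 2→Pit 4) = (-133494, 707202, 492600).
So ∂z/∂E = −n_x/n_z = 0.270998782 and ∂z/∂N = −n_y/n_z = −1.435651644.
Intercept c from Pit 2: 925 − 99814.27 + 5884117.32 = 5785228.05.
At (369156, 4098688): z = 100040.8 − 5884288.2 + 5785228.05 = 980.7 m.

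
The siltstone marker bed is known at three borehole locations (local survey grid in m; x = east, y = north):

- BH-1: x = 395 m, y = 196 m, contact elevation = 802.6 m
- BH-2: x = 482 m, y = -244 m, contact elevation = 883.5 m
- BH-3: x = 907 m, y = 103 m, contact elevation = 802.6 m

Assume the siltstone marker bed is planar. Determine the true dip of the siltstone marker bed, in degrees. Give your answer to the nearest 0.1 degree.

Two edge vectors: BH-1→BH-2 = (87, -440, 80.9), BH-1→BH-3 = (512, -93, 0).
Normal n = (BH-1→BH-2) × (BH-1→BH-3) = (7523.7, 41420.8, 217189).
So ∂z/∂x = −n_x/n_z = −0.03464 and ∂z/∂y = −n_y/n_z = −0.19071.
Gradient magnitude |∇z| = √(a² + b²) = √(0.00120 + 0.03637) = 0.19383.
True dip = arctan(0.19383) = 11.0°, dipping toward N (azimuth ≈ 010°).

11.0°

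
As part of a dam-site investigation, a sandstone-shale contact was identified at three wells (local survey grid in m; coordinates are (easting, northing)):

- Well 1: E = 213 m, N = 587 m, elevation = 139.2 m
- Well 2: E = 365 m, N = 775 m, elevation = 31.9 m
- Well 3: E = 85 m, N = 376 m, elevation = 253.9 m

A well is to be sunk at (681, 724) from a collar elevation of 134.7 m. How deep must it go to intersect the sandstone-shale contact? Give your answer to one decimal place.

Two edge vectors: Well 1→Well 2 = (152, 188, -107.3), Well 1→Well 3 = (-128, -211, 114.7).
Normal n = (Well 1→Well 2) × (Well 1→Well 3) = (-1076.7, -3700, -8008).
So ∂z/∂E = −n_x/n_z = −0.13445 and ∂z/∂N = −n_y/n_z = −0.46204.
Intercept c from Well 1: 139.2 + 28.64 + 271.22 = 439.05.
At (681, 724): z_contact = −91.56 − 334.52 + 439.05 = 12.98 m.
Depth below ground = 134.7 − 12.98 = 121.7 m.

121.7 m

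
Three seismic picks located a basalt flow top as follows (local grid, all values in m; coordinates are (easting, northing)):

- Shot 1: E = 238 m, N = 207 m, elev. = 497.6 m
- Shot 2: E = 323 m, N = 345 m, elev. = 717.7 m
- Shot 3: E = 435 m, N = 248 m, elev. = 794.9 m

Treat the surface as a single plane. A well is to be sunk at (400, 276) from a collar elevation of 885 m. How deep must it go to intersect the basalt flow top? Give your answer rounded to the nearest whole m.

116 m

Two edge vectors: Shot 1→Shot 2 = (85, 138, 220.1), Shot 1→Shot 3 = (197, 41, 297.3).
Normal n = (Shot 1→Shot 2) × (Shot 1→Shot 3) = (32003.3, 18089.2, -23701).
So ∂z/∂E = −n_x/n_z = 1.35029 and ∂z/∂N = −n_y/n_z = 0.76323.
Intercept c from Shot 1: 497.6 − 321.37 − 157.99 = 18.24.
At (400, 276): z_contact = 540.1 + 210.7 + 18.24 = 769.0 m.
Depth below ground = 885 − 769.0 = 116 m.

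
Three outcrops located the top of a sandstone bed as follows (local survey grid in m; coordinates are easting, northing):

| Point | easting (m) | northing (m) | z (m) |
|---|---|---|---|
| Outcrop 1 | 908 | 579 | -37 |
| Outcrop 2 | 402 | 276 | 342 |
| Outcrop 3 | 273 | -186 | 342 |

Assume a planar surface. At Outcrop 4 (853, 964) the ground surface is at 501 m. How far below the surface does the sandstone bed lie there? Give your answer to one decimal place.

Let the plane be z = a·easting + b·northing + c.
Outcrop 2−Outcrop 1: −506a − 303b = 379;  Outcrop 3−Outcrop 1: −635a − 765b = 379.
Solving gives a = −0.89939, b = 0.25113.
Then c = -37 − a·908 − b·579 = 634.24.
At (853, 964): z_contact = −767.18 + 242.09 + 634.24 = 109.15 m.
Depth below ground = 501 − 109.15 = 391.8 m.

391.8 m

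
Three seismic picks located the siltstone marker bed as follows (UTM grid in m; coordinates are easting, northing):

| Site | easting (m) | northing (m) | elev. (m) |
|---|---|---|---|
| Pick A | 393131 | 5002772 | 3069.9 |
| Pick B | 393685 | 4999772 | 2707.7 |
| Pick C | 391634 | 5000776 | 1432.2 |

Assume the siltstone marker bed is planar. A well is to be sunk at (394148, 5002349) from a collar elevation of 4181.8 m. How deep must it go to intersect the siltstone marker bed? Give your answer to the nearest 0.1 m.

Let the plane be z = a·easting + b·northing + c.
Pick B−Pick A: 554a − 3000b = −362.2;  Pick C−Pick A: −1497a − 1996b = −1637.7.
Solving gives a = 0.748670808, b = 0.258987876.
Then c = 3069.9 − a·393131 − b·5002772 = −1586913.10.
At (394148, 5002349): z_contact = 295087.10 + 1295547.74 − 1586913.10 = 3721.75 m.
Depth below ground = 4181.8 − 3721.75 = 460.1 m.

460.1 m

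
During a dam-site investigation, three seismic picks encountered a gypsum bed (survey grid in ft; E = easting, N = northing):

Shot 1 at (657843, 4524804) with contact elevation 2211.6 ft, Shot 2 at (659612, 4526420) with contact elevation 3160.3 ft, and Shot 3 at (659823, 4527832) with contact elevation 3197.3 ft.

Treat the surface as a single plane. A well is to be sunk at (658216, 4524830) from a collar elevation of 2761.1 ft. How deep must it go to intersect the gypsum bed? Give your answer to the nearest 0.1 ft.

329.8 ft

Let the plane be z = a·E + b·N + c.
Shot 2−Shot 1: 1769a + 1616b = 948.7;  Shot 3−Shot 1: 1980a + 3028b = 985.7.
Solving gives a = 0.593351978, b = −0.062462654.
Then c = 2211.6 − a·657843 − b·4524804 = −105489.58.
At (658216, 4524830): z_contact = 390553.77 − 282632.89 − 105489.58 = 2431.30 ft.
Depth below ground = 2761.1 − 2431.30 = 329.8 ft.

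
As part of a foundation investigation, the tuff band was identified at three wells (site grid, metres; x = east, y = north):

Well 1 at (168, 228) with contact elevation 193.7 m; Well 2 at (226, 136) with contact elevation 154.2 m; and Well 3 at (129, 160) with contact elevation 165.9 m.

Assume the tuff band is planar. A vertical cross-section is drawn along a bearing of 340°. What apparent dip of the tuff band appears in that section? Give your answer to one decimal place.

21.8°

Two edge vectors: Well 1→Well 2 = (58, -92, -39.5), Well 1→Well 3 = (-39, -68, -27.8).
Normal n = (Well 1→Well 2) × (Well 1→Well 3) = (-128.4, 3152.9, -7532).
So ∂z/∂x = −n_x/n_z = −0.01705 and ∂z/∂y = −n_y/n_z = 0.41860.
Unit vector along 340° is (sin 340°, cos 340°) = (-0.3420, 0.9397).
Slope in that direction = a·(-0.3420) + b·(0.9397) = 0.39919.
Apparent dip = arctan|0.39919| = 21.8° (true dip is 22.7°, so apparent ≤ true as expected).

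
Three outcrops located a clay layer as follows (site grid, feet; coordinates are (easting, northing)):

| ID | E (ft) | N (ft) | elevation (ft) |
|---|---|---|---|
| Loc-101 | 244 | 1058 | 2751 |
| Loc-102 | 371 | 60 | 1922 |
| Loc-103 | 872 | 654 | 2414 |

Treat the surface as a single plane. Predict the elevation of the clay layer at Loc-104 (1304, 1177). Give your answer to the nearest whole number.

2847 ft

Let the plane be z = a·E + b·N + c.
Loc-102−Loc-101: 127a − 998b = −829;  Loc-103−Loc-101: 628a − 404b = −337.
Solving gives a = −0.00245, b = 0.83035.
Then c = 2751 − a·244 − b·1058 = 1873.09.
At (1304, 1177): z = −3.2 + 977.3 + 1873.09 = 2847.2 ft.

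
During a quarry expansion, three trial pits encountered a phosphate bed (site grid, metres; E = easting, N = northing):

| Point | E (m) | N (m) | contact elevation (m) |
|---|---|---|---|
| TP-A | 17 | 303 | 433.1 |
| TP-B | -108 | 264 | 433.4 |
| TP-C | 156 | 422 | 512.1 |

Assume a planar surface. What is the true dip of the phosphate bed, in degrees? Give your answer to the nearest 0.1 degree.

Let the plane be z = a·E + b·N + c.
TP-B−TP-A: −125a − 39b = 0.3;  TP-C−TP-A: 139a + 119b = 79.
Solving gives a = −0.32967, b = 1.04894.
Gradient magnitude |∇z| = √(a² + b²) = √(0.10868 + 1.10028) = 1.09953.
True dip = arctan(1.09953) = 47.7°, dipping toward SSE (azimuth ≈ 163°).

47.7°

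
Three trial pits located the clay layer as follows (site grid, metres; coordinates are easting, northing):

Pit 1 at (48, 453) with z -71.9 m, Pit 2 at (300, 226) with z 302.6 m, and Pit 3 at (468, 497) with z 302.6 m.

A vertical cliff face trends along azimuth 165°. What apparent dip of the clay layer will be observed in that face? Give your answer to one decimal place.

39.3°

Let the plane be z = a·easting + b·northing + c.
Pit 2−Pit 1: 252a − 227b = 374.5;  Pit 3−Pit 1: 420a + 44b = 374.5.
Solving gives a = 0.95360, b = −0.59116.
Unit vector along 165° is (sin 165°, cos 165°) = (0.2588, -0.9659).
Slope in that direction = a·(0.2588) + b·(-0.9659) = 0.81783.
Apparent dip = arctan|0.81783| = 39.3° (true dip is 48.3°, so apparent ≤ true as expected).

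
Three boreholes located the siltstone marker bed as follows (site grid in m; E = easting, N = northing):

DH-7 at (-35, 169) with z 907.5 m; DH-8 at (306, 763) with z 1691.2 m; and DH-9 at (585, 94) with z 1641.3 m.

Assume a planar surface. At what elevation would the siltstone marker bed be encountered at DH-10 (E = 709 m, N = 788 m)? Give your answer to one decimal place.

Let the plane be z = a·E + b·N + c.
DH-8−DH-7: 341a + 594b = 783.7;  DH-9−DH-7: 620a − 75b = 733.8.
Solving gives a = 1.25593, b = 0.59836.
Then c = 907.5 − a·-35 − b·169 = 850.33.
At (709, 788): z = 890.5 + 471.5 + 850.33 = 2212.3 m.

2212.3 m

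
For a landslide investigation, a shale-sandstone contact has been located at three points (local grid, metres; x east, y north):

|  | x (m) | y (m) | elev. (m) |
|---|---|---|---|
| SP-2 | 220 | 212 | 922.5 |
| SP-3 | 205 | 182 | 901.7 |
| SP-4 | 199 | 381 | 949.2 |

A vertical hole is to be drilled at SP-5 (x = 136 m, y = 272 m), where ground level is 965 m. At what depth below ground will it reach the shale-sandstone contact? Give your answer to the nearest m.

99 m

Two edge vectors: SP-2→SP-3 = (-15, -30, -20.8), SP-2→SP-4 = (-21, 169, 26.7).
Normal n = (SP-2→SP-3) × (SP-2→SP-4) = (2714.2, 837.3, -3165).
So ∂z/∂x = −n_x/n_z = 0.85757 and ∂z/∂y = −n_y/n_z = 0.26455.
Intercept c from SP-2: 922.5 − 188.66 − 56.08 = 677.75.
At (136, 272): z_contact = 116.6 + 72.0 + 677.75 = 866.3 m.
Depth below ground = 965 − 866.3 = 99 m.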